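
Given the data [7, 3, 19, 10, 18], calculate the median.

10

Step 1: Sort the data in ascending order: [3, 7, 10, 18, 19]
Step 2: The number of values is n = 5.
Step 3: Since n is odd, the median is the middle value at position 3: 10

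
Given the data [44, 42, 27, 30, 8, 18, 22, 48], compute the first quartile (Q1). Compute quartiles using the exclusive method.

19

Step 1: Sort the data: [8, 18, 22, 27, 30, 42, 44, 48]
Step 2: n = 8
Step 3: Using the exclusive quartile method:
  Q1 = 19
  Q2 (median) = 28.5
  Q3 = 43.5
  IQR = Q3 - Q1 = 43.5 - 19 = 24.5
Step 4: Q1 = 19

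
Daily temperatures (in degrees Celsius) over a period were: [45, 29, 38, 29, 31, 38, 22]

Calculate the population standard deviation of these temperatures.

7.0797

Step 1: Compute the mean: 33.1429
Step 2: Sum of squared deviations from the mean: 350.8571
Step 3: Population variance = 350.8571 / 7 = 50.1224
Step 4: Standard deviation = sqrt(50.1224) = 7.0797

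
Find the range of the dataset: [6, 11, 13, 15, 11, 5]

10

Step 1: Identify the maximum value: max = 15
Step 2: Identify the minimum value: min = 5
Step 3: Range = max - min = 15 - 5 = 10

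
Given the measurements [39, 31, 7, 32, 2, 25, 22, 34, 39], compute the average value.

25.6667

Step 1: Sum all values: 39 + 31 + 7 + 32 + 2 + 25 + 22 + 34 + 39 = 231
Step 2: Count the number of values: n = 9
Step 3: Mean = sum / n = 231 / 9 = 25.6667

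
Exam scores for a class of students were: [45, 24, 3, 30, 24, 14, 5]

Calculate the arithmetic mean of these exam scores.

20.7143

Step 1: Sum all values: 45 + 24 + 3 + 30 + 24 + 14 + 5 = 145
Step 2: Count the number of values: n = 7
Step 3: Mean = sum / n = 145 / 7 = 20.7143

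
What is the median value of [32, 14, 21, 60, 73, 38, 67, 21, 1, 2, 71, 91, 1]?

32

Step 1: Sort the data in ascending order: [1, 1, 2, 14, 21, 21, 32, 38, 60, 67, 71, 73, 91]
Step 2: The number of values is n = 13.
Step 3: Since n is odd, the median is the middle value at position 7: 32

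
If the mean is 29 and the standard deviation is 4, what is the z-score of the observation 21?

-2

Step 1: Recall the z-score formula: z = (x - mu) / sigma
Step 2: Substitute values: z = (21 - 29) / 4
Step 3: z = -8 / 4 = -2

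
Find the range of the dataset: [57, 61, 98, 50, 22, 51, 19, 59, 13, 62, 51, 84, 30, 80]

85

Step 1: Identify the maximum value: max = 98
Step 2: Identify the minimum value: min = 13
Step 3: Range = max - min = 98 - 13 = 85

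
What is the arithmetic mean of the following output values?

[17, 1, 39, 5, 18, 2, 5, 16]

12.875

Step 1: Sum all values: 17 + 1 + 39 + 5 + 18 + 2 + 5 + 16 = 103
Step 2: Count the number of values: n = 8
Step 3: Mean = sum / n = 103 / 8 = 12.875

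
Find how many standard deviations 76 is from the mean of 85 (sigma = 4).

-2.25

Step 1: Recall the z-score formula: z = (x - mu) / sigma
Step 2: Substitute values: z = (76 - 85) / 4
Step 3: z = -9 / 4 = -2.25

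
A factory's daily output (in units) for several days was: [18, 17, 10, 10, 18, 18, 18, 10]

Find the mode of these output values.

18

Step 1: Count the frequency of each value:
  10: appears 3 time(s)
  17: appears 1 time(s)
  18: appears 4 time(s)
Step 2: The value 18 appears most frequently (4 times).
Step 3: Mode = 18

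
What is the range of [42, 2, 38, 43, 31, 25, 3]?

41

Step 1: Identify the maximum value: max = 43
Step 2: Identify the minimum value: min = 2
Step 3: Range = max - min = 43 - 2 = 41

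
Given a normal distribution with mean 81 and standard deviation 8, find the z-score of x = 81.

0

Step 1: Recall the z-score formula: z = (x - mu) / sigma
Step 2: Substitute values: z = (81 - 81) / 8
Step 3: z = 0 / 8 = 0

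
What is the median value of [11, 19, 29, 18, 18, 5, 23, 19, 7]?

18

Step 1: Sort the data in ascending order: [5, 7, 11, 18, 18, 19, 19, 23, 29]
Step 2: The number of values is n = 9.
Step 3: Since n is odd, the median is the middle value at position 5: 18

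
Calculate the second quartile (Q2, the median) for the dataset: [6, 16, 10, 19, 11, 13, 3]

11

Step 1: Sort the data: [3, 6, 10, 11, 13, 16, 19]
Step 2: n = 7
Step 3: Q2 is the median. Since n is odd, it is the middle value at position 4: 11
Step 4: Q2 = 11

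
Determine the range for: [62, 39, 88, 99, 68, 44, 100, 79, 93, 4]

96

Step 1: Identify the maximum value: max = 100
Step 2: Identify the minimum value: min = 4
Step 3: Range = max - min = 100 - 4 = 96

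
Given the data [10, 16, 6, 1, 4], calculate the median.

6

Step 1: Sort the data in ascending order: [1, 4, 6, 10, 16]
Step 2: The number of values is n = 5.
Step 3: Since n is odd, the median is the middle value at position 3: 6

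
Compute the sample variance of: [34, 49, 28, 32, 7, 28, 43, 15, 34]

166

Step 1: Compute the mean: (34 + 49 + 28 + 32 + 7 + 28 + 43 + 15 + 34) / 9 = 30
Step 2: Compute squared deviations from the mean:
  (34 - 30)^2 = 16
  (49 - 30)^2 = 361
  (28 - 30)^2 = 4
  (32 - 30)^2 = 4
  (7 - 30)^2 = 529
  (28 - 30)^2 = 4
  (43 - 30)^2 = 169
  (15 - 30)^2 = 225
  (34 - 30)^2 = 16
Step 3: Sum of squared deviations = 1328
Step 4: Sample variance = 1328 / 8 = 166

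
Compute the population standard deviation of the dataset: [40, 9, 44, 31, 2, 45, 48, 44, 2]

18.4036

Step 1: Compute the mean: 29.4444
Step 2: Sum of squared deviations from the mean: 3048.2222
Step 3: Population variance = 3048.2222 / 9 = 338.6914
Step 4: Standard deviation = sqrt(338.6914) = 18.4036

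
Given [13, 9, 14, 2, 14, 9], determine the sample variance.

21.3667

Step 1: Compute the mean: (13 + 9 + 14 + 2 + 14 + 9) / 6 = 10.1667
Step 2: Compute squared deviations from the mean:
  (13 - 10.1667)^2 = 8.0278
  (9 - 10.1667)^2 = 1.3611
  (14 - 10.1667)^2 = 14.6944
  (2 - 10.1667)^2 = 66.6944
  (14 - 10.1667)^2 = 14.6944
  (9 - 10.1667)^2 = 1.3611
Step 3: Sum of squared deviations = 106.8333
Step 4: Sample variance = 106.8333 / 5 = 21.3667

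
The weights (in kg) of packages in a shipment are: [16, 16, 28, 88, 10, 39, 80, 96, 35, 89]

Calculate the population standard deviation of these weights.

32.7446

Step 1: Compute the mean: 49.7
Step 2: Sum of squared deviations from the mean: 10722.1
Step 3: Population variance = 10722.1 / 10 = 1072.21
Step 4: Standard deviation = sqrt(1072.21) = 32.7446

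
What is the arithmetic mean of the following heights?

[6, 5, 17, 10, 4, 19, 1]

8.8571

Step 1: Sum all values: 6 + 5 + 17 + 10 + 4 + 19 + 1 = 62
Step 2: Count the number of values: n = 7
Step 3: Mean = sum / n = 62 / 7 = 8.8571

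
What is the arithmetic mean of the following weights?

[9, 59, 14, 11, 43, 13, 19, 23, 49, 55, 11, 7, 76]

29.9231

Step 1: Sum all values: 9 + 59 + 14 + 11 + 43 + 13 + 19 + 23 + 49 + 55 + 11 + 7 + 76 = 389
Step 2: Count the number of values: n = 13
Step 3: Mean = sum / n = 389 / 13 = 29.9231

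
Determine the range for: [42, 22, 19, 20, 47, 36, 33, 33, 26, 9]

38

Step 1: Identify the maximum value: max = 47
Step 2: Identify the minimum value: min = 9
Step 3: Range = max - min = 47 - 9 = 38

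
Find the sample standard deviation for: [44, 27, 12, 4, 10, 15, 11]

13.5997

Step 1: Compute the mean: 17.5714
Step 2: Sum of squared deviations from the mean: 1109.7143
Step 3: Sample variance = 1109.7143 / 6 = 184.9524
Step 4: Standard deviation = sqrt(184.9524) = 13.5997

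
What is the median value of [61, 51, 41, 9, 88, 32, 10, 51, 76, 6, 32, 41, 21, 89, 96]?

41

Step 1: Sort the data in ascending order: [6, 9, 10, 21, 32, 32, 41, 41, 51, 51, 61, 76, 88, 89, 96]
Step 2: The number of values is n = 15.
Step 3: Since n is odd, the median is the middle value at position 8: 41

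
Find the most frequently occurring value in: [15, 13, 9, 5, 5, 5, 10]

5

Step 1: Count the frequency of each value:
  5: appears 3 time(s)
  9: appears 1 time(s)
  10: appears 1 time(s)
  13: appears 1 time(s)
  15: appears 1 time(s)
Step 2: The value 5 appears most frequently (3 times).
Step 3: Mode = 5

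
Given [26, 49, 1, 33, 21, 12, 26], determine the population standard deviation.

14.1219

Step 1: Compute the mean: 24
Step 2: Sum of squared deviations from the mean: 1396
Step 3: Population variance = 1396 / 7 = 199.4286
Step 4: Standard deviation = sqrt(199.4286) = 14.1219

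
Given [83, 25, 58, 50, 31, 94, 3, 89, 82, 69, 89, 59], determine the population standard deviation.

27.8986

Step 1: Compute the mean: 61
Step 2: Sum of squared deviations from the mean: 9340
Step 3: Population variance = 9340 / 12 = 778.3333
Step 4: Standard deviation = sqrt(778.3333) = 27.8986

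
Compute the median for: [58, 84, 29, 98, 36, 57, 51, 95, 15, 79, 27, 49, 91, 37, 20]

51

Step 1: Sort the data in ascending order: [15, 20, 27, 29, 36, 37, 49, 51, 57, 58, 79, 84, 91, 95, 98]
Step 2: The number of values is n = 15.
Step 3: Since n is odd, the median is the middle value at position 8: 51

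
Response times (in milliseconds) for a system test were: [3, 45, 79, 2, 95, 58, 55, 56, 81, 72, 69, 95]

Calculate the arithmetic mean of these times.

59.1667

Step 1: Sum all values: 3 + 45 + 79 + 2 + 95 + 58 + 55 + 56 + 81 + 72 + 69 + 95 = 710
Step 2: Count the number of values: n = 12
Step 3: Mean = sum / n = 710 / 12 = 59.1667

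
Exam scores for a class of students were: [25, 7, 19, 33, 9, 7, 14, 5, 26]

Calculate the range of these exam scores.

28

Step 1: Identify the maximum value: max = 33
Step 2: Identify the minimum value: min = 5
Step 3: Range = max - min = 33 - 5 = 28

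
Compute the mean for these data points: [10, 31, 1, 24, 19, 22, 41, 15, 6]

18.7778

Step 1: Sum all values: 10 + 31 + 1 + 24 + 19 + 22 + 41 + 15 + 6 = 169
Step 2: Count the number of values: n = 9
Step 3: Mean = sum / n = 169 / 9 = 18.7778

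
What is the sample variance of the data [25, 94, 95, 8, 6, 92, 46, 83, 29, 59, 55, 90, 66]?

1068.2692

Step 1: Compute the mean: (25 + 94 + 95 + 8 + 6 + 92 + 46 + 83 + 29 + 59 + 55 + 90 + 66) / 13 = 57.5385
Step 2: Compute squared deviations from the mean:
  (25 - 57.5385)^2 = 1058.7515
  (94 - 57.5385)^2 = 1329.4438
  (95 - 57.5385)^2 = 1403.3669
  (8 - 57.5385)^2 = 2454.0592
  (6 - 57.5385)^2 = 2656.213
  (92 - 57.5385)^2 = 1187.5976
  (46 - 57.5385)^2 = 133.1361
  (83 - 57.5385)^2 = 648.2899
  (29 - 57.5385)^2 = 814.4438
  (59 - 57.5385)^2 = 2.1361
  (55 - 57.5385)^2 = 6.4438
  (90 - 57.5385)^2 = 1053.7515
  (66 - 57.5385)^2 = 71.5976
Step 3: Sum of squared deviations = 12819.2308
Step 4: Sample variance = 12819.2308 / 12 = 1068.2692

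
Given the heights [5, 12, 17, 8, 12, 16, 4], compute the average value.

10.5714

Step 1: Sum all values: 5 + 12 + 17 + 8 + 12 + 16 + 4 = 74
Step 2: Count the number of values: n = 7
Step 3: Mean = sum / n = 74 / 7 = 10.5714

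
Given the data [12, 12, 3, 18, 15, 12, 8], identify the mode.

12

Step 1: Count the frequency of each value:
  3: appears 1 time(s)
  8: appears 1 time(s)
  12: appears 3 time(s)
  15: appears 1 time(s)
  18: appears 1 time(s)
Step 2: The value 12 appears most frequently (3 times).
Step 3: Mode = 12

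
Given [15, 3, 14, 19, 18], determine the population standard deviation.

5.7061

Step 1: Compute the mean: 13.8
Step 2: Sum of squared deviations from the mean: 162.8
Step 3: Population variance = 162.8 / 5 = 32.56
Step 4: Standard deviation = sqrt(32.56) = 5.7061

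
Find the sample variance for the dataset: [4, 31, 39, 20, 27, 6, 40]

213.1429

Step 1: Compute the mean: (4 + 31 + 39 + 20 + 27 + 6 + 40) / 7 = 23.8571
Step 2: Compute squared deviations from the mean:
  (4 - 23.8571)^2 = 394.3061
  (31 - 23.8571)^2 = 51.0204
  (39 - 23.8571)^2 = 229.3061
  (20 - 23.8571)^2 = 14.8776
  (27 - 23.8571)^2 = 9.8776
  (6 - 23.8571)^2 = 318.8776
  (40 - 23.8571)^2 = 260.5918
Step 3: Sum of squared deviations = 1278.8571
Step 4: Sample variance = 1278.8571 / 6 = 213.1429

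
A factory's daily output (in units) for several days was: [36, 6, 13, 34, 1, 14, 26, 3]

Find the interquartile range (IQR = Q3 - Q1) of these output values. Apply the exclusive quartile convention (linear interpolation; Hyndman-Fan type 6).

28.25

Step 1: Sort the data: [1, 3, 6, 13, 14, 26, 34, 36]
Step 2: n = 8
Step 3: Using the exclusive quartile method:
  Q1 = 3.75
  Q2 (median) = 13.5
  Q3 = 32
  IQR = Q3 - Q1 = 32 - 3.75 = 28.25
Step 4: IQR = 28.25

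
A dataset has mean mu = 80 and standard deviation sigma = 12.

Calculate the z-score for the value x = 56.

-2

Step 1: Recall the z-score formula: z = (x - mu) / sigma
Step 2: Substitute values: z = (56 - 80) / 12
Step 3: z = -24 / 12 = -2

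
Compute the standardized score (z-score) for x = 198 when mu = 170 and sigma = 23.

1.2174

Step 1: Recall the z-score formula: z = (x - mu) / sigma
Step 2: Substitute values: z = (198 - 170) / 23
Step 3: z = 28 / 23 = 1.2174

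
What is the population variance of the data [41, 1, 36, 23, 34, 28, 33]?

149.7143

Step 1: Compute the mean: (41 + 1 + 36 + 23 + 34 + 28 + 33) / 7 = 28
Step 2: Compute squared deviations from the mean:
  (41 - 28)^2 = 169
  (1 - 28)^2 = 729
  (36 - 28)^2 = 64
  (23 - 28)^2 = 25
  (34 - 28)^2 = 36
  (28 - 28)^2 = 0
  (33 - 28)^2 = 25
Step 3: Sum of squared deviations = 1048
Step 4: Population variance = 1048 / 7 = 149.7143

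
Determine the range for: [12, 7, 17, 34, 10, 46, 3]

43

Step 1: Identify the maximum value: max = 46
Step 2: Identify the minimum value: min = 3
Step 3: Range = max - min = 46 - 3 = 43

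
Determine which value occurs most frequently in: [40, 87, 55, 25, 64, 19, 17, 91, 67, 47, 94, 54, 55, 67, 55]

55

Step 1: Count the frequency of each value:
  17: appears 1 time(s)
  19: appears 1 time(s)
  25: appears 1 time(s)
  40: appears 1 time(s)
  47: appears 1 time(s)
  54: appears 1 time(s)
  55: appears 3 time(s)
  64: appears 1 time(s)
  67: appears 2 time(s)
  87: appears 1 time(s)
  91: appears 1 time(s)
  94: appears 1 time(s)
Step 2: The value 55 appears most frequently (3 times).
Step 3: Mode = 55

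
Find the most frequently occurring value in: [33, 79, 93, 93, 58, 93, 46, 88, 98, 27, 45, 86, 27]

93

Step 1: Count the frequency of each value:
  27: appears 2 time(s)
  33: appears 1 time(s)
  45: appears 1 time(s)
  46: appears 1 time(s)
  58: appears 1 time(s)
  79: appears 1 time(s)
  86: appears 1 time(s)
  88: appears 1 time(s)
  93: appears 3 time(s)
  98: appears 1 time(s)
Step 2: The value 93 appears most frequently (3 times).
Step 3: Mode = 93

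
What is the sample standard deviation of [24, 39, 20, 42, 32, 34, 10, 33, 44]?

11.0617

Step 1: Compute the mean: 30.8889
Step 2: Sum of squared deviations from the mean: 978.8889
Step 3: Sample variance = 978.8889 / 8 = 122.3611
Step 4: Standard deviation = sqrt(122.3611) = 11.0617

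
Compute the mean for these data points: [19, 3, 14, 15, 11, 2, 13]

11

Step 1: Sum all values: 19 + 3 + 14 + 15 + 11 + 2 + 13 = 77
Step 2: Count the number of values: n = 7
Step 3: Mean = sum / n = 77 / 7 = 11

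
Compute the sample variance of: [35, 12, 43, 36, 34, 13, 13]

177.619

Step 1: Compute the mean: (35 + 12 + 43 + 36 + 34 + 13 + 13) / 7 = 26.5714
Step 2: Compute squared deviations from the mean:
  (35 - 26.5714)^2 = 71.0408
  (12 - 26.5714)^2 = 212.3265
  (43 - 26.5714)^2 = 269.898
  (36 - 26.5714)^2 = 88.898
  (34 - 26.5714)^2 = 55.1837
  (13 - 26.5714)^2 = 184.1837
  (13 - 26.5714)^2 = 184.1837
Step 3: Sum of squared deviations = 1065.7143
Step 4: Sample variance = 1065.7143 / 6 = 177.619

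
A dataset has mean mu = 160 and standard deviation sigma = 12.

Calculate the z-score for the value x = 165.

0.4167

Step 1: Recall the z-score formula: z = (x - mu) / sigma
Step 2: Substitute values: z = (165 - 160) / 12
Step 3: z = 5 / 12 = 0.4167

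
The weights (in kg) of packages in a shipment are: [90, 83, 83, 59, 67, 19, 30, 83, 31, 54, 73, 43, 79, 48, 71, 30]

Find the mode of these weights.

83

Step 1: Count the frequency of each value:
  19: appears 1 time(s)
  30: appears 2 time(s)
  31: appears 1 time(s)
  43: appears 1 time(s)
  48: appears 1 time(s)
  54: appears 1 time(s)
  59: appears 1 time(s)
  67: appears 1 time(s)
  71: appears 1 time(s)
  73: appears 1 time(s)
  79: appears 1 time(s)
  83: appears 3 time(s)
  90: appears 1 time(s)
Step 2: The value 83 appears most frequently (3 times).
Step 3: Mode = 83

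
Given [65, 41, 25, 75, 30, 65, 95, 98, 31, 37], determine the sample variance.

739.5111

Step 1: Compute the mean: (65 + 41 + 25 + 75 + 30 + 65 + 95 + 98 + 31 + 37) / 10 = 56.2
Step 2: Compute squared deviations from the mean:
  (65 - 56.2)^2 = 77.44
  (41 - 56.2)^2 = 231.04
  (25 - 56.2)^2 = 973.44
  (75 - 56.2)^2 = 353.44
  (30 - 56.2)^2 = 686.44
  (65 - 56.2)^2 = 77.44
  (95 - 56.2)^2 = 1505.44
  (98 - 56.2)^2 = 1747.24
  (31 - 56.2)^2 = 635.04
  (37 - 56.2)^2 = 368.64
Step 3: Sum of squared deviations = 6655.6
Step 4: Sample variance = 6655.6 / 9 = 739.5111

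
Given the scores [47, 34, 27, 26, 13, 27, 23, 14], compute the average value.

26.375

Step 1: Sum all values: 47 + 34 + 27 + 26 + 13 + 27 + 23 + 14 = 211
Step 2: Count the number of values: n = 8
Step 3: Mean = sum / n = 211 / 8 = 26.375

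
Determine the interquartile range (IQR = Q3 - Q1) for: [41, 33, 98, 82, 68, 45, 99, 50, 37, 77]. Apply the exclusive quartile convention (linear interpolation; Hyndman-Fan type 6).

46

Step 1: Sort the data: [33, 37, 41, 45, 50, 68, 77, 82, 98, 99]
Step 2: n = 10
Step 3: Using the exclusive quartile method:
  Q1 = 40
  Q2 (median) = 59
  Q3 = 86
  IQR = Q3 - Q1 = 86 - 40 = 46
Step 4: IQR = 46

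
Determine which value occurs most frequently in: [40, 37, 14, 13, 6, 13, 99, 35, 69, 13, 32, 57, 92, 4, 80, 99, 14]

13

Step 1: Count the frequency of each value:
  4: appears 1 time(s)
  6: appears 1 time(s)
  13: appears 3 time(s)
  14: appears 2 time(s)
  32: appears 1 time(s)
  35: appears 1 time(s)
  37: appears 1 time(s)
  40: appears 1 time(s)
  57: appears 1 time(s)
  69: appears 1 time(s)
  80: appears 1 time(s)
  92: appears 1 time(s)
  99: appears 2 time(s)
Step 2: The value 13 appears most frequently (3 times).
Step 3: Mode = 13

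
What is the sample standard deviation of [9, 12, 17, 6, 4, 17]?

5.4924

Step 1: Compute the mean: 10.8333
Step 2: Sum of squared deviations from the mean: 150.8333
Step 3: Sample variance = 150.8333 / 5 = 30.1667
Step 4: Standard deviation = sqrt(30.1667) = 5.4924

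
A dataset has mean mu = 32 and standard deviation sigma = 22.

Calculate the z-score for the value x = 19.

-0.5909

Step 1: Recall the z-score formula: z = (x - mu) / sigma
Step 2: Substitute values: z = (19 - 32) / 22
Step 3: z = -13 / 22 = -0.5909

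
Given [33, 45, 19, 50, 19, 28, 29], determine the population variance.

122.4082

Step 1: Compute the mean: (33 + 45 + 19 + 50 + 19 + 28 + 29) / 7 = 31.8571
Step 2: Compute squared deviations from the mean:
  (33 - 31.8571)^2 = 1.3061
  (45 - 31.8571)^2 = 172.7347
  (19 - 31.8571)^2 = 165.3061
  (50 - 31.8571)^2 = 329.1633
  (19 - 31.8571)^2 = 165.3061
  (28 - 31.8571)^2 = 14.8776
  (29 - 31.8571)^2 = 8.1633
Step 3: Sum of squared deviations = 856.8571
Step 4: Population variance = 856.8571 / 7 = 122.4082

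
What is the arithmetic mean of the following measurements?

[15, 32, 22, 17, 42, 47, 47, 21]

30.375

Step 1: Sum all values: 15 + 32 + 22 + 17 + 42 + 47 + 47 + 21 = 243
Step 2: Count the number of values: n = 8
Step 3: Mean = sum / n = 243 / 8 = 30.375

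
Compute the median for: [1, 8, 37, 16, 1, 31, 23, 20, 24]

20

Step 1: Sort the data in ascending order: [1, 1, 8, 16, 20, 23, 24, 31, 37]
Step 2: The number of values is n = 9.
Step 3: Since n is odd, the median is the middle value at position 5: 20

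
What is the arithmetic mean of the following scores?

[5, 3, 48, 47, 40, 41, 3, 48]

29.375

Step 1: Sum all values: 5 + 3 + 48 + 47 + 40 + 41 + 3 + 48 = 235
Step 2: Count the number of values: n = 8
Step 3: Mean = sum / n = 235 / 8 = 29.375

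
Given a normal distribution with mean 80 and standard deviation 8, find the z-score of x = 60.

-2.5

Step 1: Recall the z-score formula: z = (x - mu) / sigma
Step 2: Substitute values: z = (60 - 80) / 8
Step 3: z = -20 / 8 = -2.5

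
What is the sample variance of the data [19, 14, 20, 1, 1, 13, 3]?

69.4762

Step 1: Compute the mean: (19 + 14 + 20 + 1 + 1 + 13 + 3) / 7 = 10.1429
Step 2: Compute squared deviations from the mean:
  (19 - 10.1429)^2 = 78.449
  (14 - 10.1429)^2 = 14.8776
  (20 - 10.1429)^2 = 97.1633
  (1 - 10.1429)^2 = 83.5918
  (1 - 10.1429)^2 = 83.5918
  (13 - 10.1429)^2 = 8.1633
  (3 - 10.1429)^2 = 51.0204
Step 3: Sum of squared deviations = 416.8571
Step 4: Sample variance = 416.8571 / 6 = 69.4762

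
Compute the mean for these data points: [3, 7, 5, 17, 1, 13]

7.6667

Step 1: Sum all values: 3 + 7 + 5 + 17 + 1 + 13 = 46
Step 2: Count the number of values: n = 6
Step 3: Mean = sum / n = 46 / 6 = 7.6667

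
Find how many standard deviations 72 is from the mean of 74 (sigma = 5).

-0.4

Step 1: Recall the z-score formula: z = (x - mu) / sigma
Step 2: Substitute values: z = (72 - 74) / 5
Step 3: z = -2 / 5 = -0.4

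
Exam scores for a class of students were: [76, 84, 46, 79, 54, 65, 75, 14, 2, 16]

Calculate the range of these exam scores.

82

Step 1: Identify the maximum value: max = 84
Step 2: Identify the minimum value: min = 2
Step 3: Range = max - min = 84 - 2 = 82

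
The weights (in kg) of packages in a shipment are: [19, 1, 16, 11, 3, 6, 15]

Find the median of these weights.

11

Step 1: Sort the data in ascending order: [1, 3, 6, 11, 15, 16, 19]
Step 2: The number of values is n = 7.
Step 3: Since n is odd, the median is the middle value at position 4: 11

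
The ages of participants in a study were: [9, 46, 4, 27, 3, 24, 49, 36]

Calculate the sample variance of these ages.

331.9286

Step 1: Compute the mean: (9 + 46 + 4 + 27 + 3 + 24 + 49 + 36) / 8 = 24.75
Step 2: Compute squared deviations from the mean:
  (9 - 24.75)^2 = 248.0625
  (46 - 24.75)^2 = 451.5625
  (4 - 24.75)^2 = 430.5625
  (27 - 24.75)^2 = 5.0625
  (3 - 24.75)^2 = 473.0625
  (24 - 24.75)^2 = 0.5625
  (49 - 24.75)^2 = 588.0625
  (36 - 24.75)^2 = 126.5625
Step 3: Sum of squared deviations = 2323.5
Step 4: Sample variance = 2323.5 / 7 = 331.9286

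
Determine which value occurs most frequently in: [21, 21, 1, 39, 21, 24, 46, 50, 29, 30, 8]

21

Step 1: Count the frequency of each value:
  1: appears 1 time(s)
  8: appears 1 time(s)
  21: appears 3 time(s)
  24: appears 1 time(s)
  29: appears 1 time(s)
  30: appears 1 time(s)
  39: appears 1 time(s)
  46: appears 1 time(s)
  50: appears 1 time(s)
Step 2: The value 21 appears most frequently (3 times).
Step 3: Mode = 21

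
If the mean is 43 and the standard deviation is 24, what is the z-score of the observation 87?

1.8333

Step 1: Recall the z-score formula: z = (x - mu) / sigma
Step 2: Substitute values: z = (87 - 43) / 24
Step 3: z = 44 / 24 = 1.8333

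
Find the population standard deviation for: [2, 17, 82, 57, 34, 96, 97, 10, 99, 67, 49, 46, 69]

31.9643

Step 1: Compute the mean: 55.7692
Step 2: Sum of squared deviations from the mean: 13282.3077
Step 3: Population variance = 13282.3077 / 13 = 1021.716
Step 4: Standard deviation = sqrt(1021.716) = 31.9643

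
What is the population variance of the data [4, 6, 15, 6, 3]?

18.16

Step 1: Compute the mean: (4 + 6 + 15 + 6 + 3) / 5 = 6.8
Step 2: Compute squared deviations from the mean:
  (4 - 6.8)^2 = 7.84
  (6 - 6.8)^2 = 0.64
  (15 - 6.8)^2 = 67.24
  (6 - 6.8)^2 = 0.64
  (3 - 6.8)^2 = 14.44
Step 3: Sum of squared deviations = 90.8
Step 4: Population variance = 90.8 / 5 = 18.16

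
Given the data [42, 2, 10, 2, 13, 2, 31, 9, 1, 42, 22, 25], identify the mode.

2

Step 1: Count the frequency of each value:
  1: appears 1 time(s)
  2: appears 3 time(s)
  9: appears 1 time(s)
  10: appears 1 time(s)
  13: appears 1 time(s)
  22: appears 1 time(s)
  25: appears 1 time(s)
  31: appears 1 time(s)
  42: appears 2 time(s)
Step 2: The value 2 appears most frequently (3 times).
Step 3: Mode = 2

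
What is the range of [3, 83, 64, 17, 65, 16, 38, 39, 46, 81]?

80

Step 1: Identify the maximum value: max = 83
Step 2: Identify the minimum value: min = 3
Step 3: Range = max - min = 83 - 3 = 80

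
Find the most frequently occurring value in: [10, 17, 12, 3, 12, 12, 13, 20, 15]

12

Step 1: Count the frequency of each value:
  3: appears 1 time(s)
  10: appears 1 time(s)
  12: appears 3 time(s)
  13: appears 1 time(s)
  15: appears 1 time(s)
  17: appears 1 time(s)
  20: appears 1 time(s)
Step 2: The value 12 appears most frequently (3 times).
Step 3: Mode = 12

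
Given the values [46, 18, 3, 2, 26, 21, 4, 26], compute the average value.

18.25

Step 1: Sum all values: 46 + 18 + 3 + 2 + 26 + 21 + 4 + 26 = 146
Step 2: Count the number of values: n = 8
Step 3: Mean = sum / n = 146 / 8 = 18.25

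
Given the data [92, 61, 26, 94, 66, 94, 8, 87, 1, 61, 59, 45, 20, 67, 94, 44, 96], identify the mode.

94

Step 1: Count the frequency of each value:
  1: appears 1 time(s)
  8: appears 1 time(s)
  20: appears 1 time(s)
  26: appears 1 time(s)
  44: appears 1 time(s)
  45: appears 1 time(s)
  59: appears 1 time(s)
  61: appears 2 time(s)
  66: appears 1 time(s)
  67: appears 1 time(s)
  87: appears 1 time(s)
  92: appears 1 time(s)
  94: appears 3 time(s)
  96: appears 1 time(s)
Step 2: The value 94 appears most frequently (3 times).
Step 3: Mode = 94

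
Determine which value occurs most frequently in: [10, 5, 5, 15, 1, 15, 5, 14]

5

Step 1: Count the frequency of each value:
  1: appears 1 time(s)
  5: appears 3 time(s)
  10: appears 1 time(s)
  14: appears 1 time(s)
  15: appears 2 time(s)
Step 2: The value 5 appears most frequently (3 times).
Step 3: Mode = 5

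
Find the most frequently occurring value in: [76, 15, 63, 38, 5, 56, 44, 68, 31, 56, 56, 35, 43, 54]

56

Step 1: Count the frequency of each value:
  5: appears 1 time(s)
  15: appears 1 time(s)
  31: appears 1 time(s)
  35: appears 1 time(s)
  38: appears 1 time(s)
  43: appears 1 time(s)
  44: appears 1 time(s)
  54: appears 1 time(s)
  56: appears 3 time(s)
  63: appears 1 time(s)
  68: appears 1 time(s)
  76: appears 1 time(s)
Step 2: The value 56 appears most frequently (3 times).
Step 3: Mode = 56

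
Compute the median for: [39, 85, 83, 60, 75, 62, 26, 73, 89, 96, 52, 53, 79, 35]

67.5

Step 1: Sort the data in ascending order: [26, 35, 39, 52, 53, 60, 62, 73, 75, 79, 83, 85, 89, 96]
Step 2: The number of values is n = 14.
Step 3: Since n is even, the median is the average of positions 7 and 8:
  Median = (62 + 73) / 2 = 67.5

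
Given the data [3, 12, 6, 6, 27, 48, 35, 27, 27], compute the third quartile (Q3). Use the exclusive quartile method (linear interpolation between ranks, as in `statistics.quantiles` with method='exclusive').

31

Step 1: Sort the data: [3, 6, 6, 12, 27, 27, 27, 35, 48]
Step 2: n = 9
Step 3: Using the exclusive quartile method:
  Q1 = 6
  Q2 (median) = 27
  Q3 = 31
  IQR = Q3 - Q1 = 31 - 6 = 25
Step 4: Q3 = 31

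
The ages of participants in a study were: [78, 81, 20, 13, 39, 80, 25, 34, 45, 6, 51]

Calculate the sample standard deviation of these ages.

27.0646

Step 1: Compute the mean: 42.9091
Step 2: Sum of squared deviations from the mean: 7324.9091
Step 3: Sample variance = 7324.9091 / 10 = 732.4909
Step 4: Standard deviation = sqrt(732.4909) = 27.0646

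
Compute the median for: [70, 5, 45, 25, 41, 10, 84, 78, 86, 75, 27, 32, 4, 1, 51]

41

Step 1: Sort the data in ascending order: [1, 4, 5, 10, 25, 27, 32, 41, 45, 51, 70, 75, 78, 84, 86]
Step 2: The number of values is n = 15.
Step 3: Since n is odd, the median is the middle value at position 8: 41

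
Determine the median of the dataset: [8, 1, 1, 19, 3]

3

Step 1: Sort the data in ascending order: [1, 1, 3, 8, 19]
Step 2: The number of values is n = 5.
Step 3: Since n is odd, the median is the middle value at position 3: 3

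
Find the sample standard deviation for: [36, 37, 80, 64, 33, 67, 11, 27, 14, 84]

26.4997

Step 1: Compute the mean: 45.3
Step 2: Sum of squared deviations from the mean: 6320.1
Step 3: Sample variance = 6320.1 / 9 = 702.2333
Step 4: Standard deviation = sqrt(702.2333) = 26.4997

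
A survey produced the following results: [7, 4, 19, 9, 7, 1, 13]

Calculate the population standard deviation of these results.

5.4995

Step 1: Compute the mean: 8.5714
Step 2: Sum of squared deviations from the mean: 211.7143
Step 3: Population variance = 211.7143 / 7 = 30.2449
Step 4: Standard deviation = sqrt(30.2449) = 5.4995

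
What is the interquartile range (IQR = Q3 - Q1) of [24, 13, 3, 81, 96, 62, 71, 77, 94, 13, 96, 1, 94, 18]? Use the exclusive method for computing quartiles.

81

Step 1: Sort the data: [1, 3, 13, 13, 18, 24, 62, 71, 77, 81, 94, 94, 96, 96]
Step 2: n = 14
Step 3: Using the exclusive quartile method:
  Q1 = 13
  Q2 (median) = 66.5
  Q3 = 94
  IQR = Q3 - Q1 = 94 - 13 = 81
Step 4: IQR = 81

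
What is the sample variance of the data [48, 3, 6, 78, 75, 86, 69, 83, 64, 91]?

1013.3444

Step 1: Compute the mean: (48 + 3 + 6 + 78 + 75 + 86 + 69 + 83 + 64 + 91) / 10 = 60.3
Step 2: Compute squared deviations from the mean:
  (48 - 60.3)^2 = 151.29
  (3 - 60.3)^2 = 3283.29
  (6 - 60.3)^2 = 2948.49
  (78 - 60.3)^2 = 313.29
  (75 - 60.3)^2 = 216.09
  (86 - 60.3)^2 = 660.49
  (69 - 60.3)^2 = 75.69
  (83 - 60.3)^2 = 515.29
  (64 - 60.3)^2 = 13.69
  (91 - 60.3)^2 = 942.49
Step 3: Sum of squared deviations = 9120.1
Step 4: Sample variance = 9120.1 / 9 = 1013.3444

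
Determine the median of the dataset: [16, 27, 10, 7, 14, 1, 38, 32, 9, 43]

15

Step 1: Sort the data in ascending order: [1, 7, 9, 10, 14, 16, 27, 32, 38, 43]
Step 2: The number of values is n = 10.
Step 3: Since n is even, the median is the average of positions 5 and 6:
  Median = (14 + 16) / 2 = 15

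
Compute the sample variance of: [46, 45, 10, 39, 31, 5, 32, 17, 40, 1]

287.3778

Step 1: Compute the mean: (46 + 45 + 10 + 39 + 31 + 5 + 32 + 17 + 40 + 1) / 10 = 26.6
Step 2: Compute squared deviations from the mean:
  (46 - 26.6)^2 = 376.36
  (45 - 26.6)^2 = 338.56
  (10 - 26.6)^2 = 275.56
  (39 - 26.6)^2 = 153.76
  (31 - 26.6)^2 = 19.36
  (5 - 26.6)^2 = 466.56
  (32 - 26.6)^2 = 29.16
  (17 - 26.6)^2 = 92.16
  (40 - 26.6)^2 = 179.56
  (1 - 26.6)^2 = 655.36
Step 3: Sum of squared deviations = 2586.4
Step 4: Sample variance = 2586.4 / 9 = 287.3778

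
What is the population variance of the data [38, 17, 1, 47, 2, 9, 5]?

290

Step 1: Compute the mean: (38 + 17 + 1 + 47 + 2 + 9 + 5) / 7 = 17
Step 2: Compute squared deviations from the mean:
  (38 - 17)^2 = 441
  (17 - 17)^2 = 0
  (1 - 17)^2 = 256
  (47 - 17)^2 = 900
  (2 - 17)^2 = 225
  (9 - 17)^2 = 64
  (5 - 17)^2 = 144
Step 3: Sum of squared deviations = 2030
Step 4: Population variance = 2030 / 7 = 290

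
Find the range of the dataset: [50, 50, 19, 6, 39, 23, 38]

44

Step 1: Identify the maximum value: max = 50
Step 2: Identify the minimum value: min = 6
Step 3: Range = max - min = 50 - 6 = 44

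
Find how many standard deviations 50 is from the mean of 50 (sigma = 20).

0

Step 1: Recall the z-score formula: z = (x - mu) / sigma
Step 2: Substitute values: z = (50 - 50) / 20
Step 3: z = 0 / 20 = 0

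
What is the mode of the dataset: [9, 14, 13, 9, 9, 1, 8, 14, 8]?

9

Step 1: Count the frequency of each value:
  1: appears 1 time(s)
  8: appears 2 time(s)
  9: appears 3 time(s)
  13: appears 1 time(s)
  14: appears 2 time(s)
Step 2: The value 9 appears most frequently (3 times).
Step 3: Mode = 9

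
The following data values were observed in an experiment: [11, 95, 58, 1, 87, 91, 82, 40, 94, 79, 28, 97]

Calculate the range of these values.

96

Step 1: Identify the maximum value: max = 97
Step 2: Identify the minimum value: min = 1
Step 3: Range = max - min = 97 - 1 = 96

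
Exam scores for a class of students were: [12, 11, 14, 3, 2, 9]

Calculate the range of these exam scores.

12

Step 1: Identify the maximum value: max = 14
Step 2: Identify the minimum value: min = 2
Step 3: Range = max - min = 14 - 2 = 12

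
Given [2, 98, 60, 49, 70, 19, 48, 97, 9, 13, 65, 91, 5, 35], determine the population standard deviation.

33.1451

Step 1: Compute the mean: 47.2143
Step 2: Sum of squared deviations from the mean: 15380.3571
Step 3: Population variance = 15380.3571 / 14 = 1098.5969
Step 4: Standard deviation = sqrt(1098.5969) = 33.1451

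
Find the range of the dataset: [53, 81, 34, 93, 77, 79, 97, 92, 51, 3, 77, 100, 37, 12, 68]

97

Step 1: Identify the maximum value: max = 100
Step 2: Identify the minimum value: min = 3
Step 3: Range = max - min = 100 - 3 = 97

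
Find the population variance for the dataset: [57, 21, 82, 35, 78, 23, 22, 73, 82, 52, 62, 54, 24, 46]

488.3112

Step 1: Compute the mean: (57 + 21 + 82 + 35 + 78 + 23 + 22 + 73 + 82 + 52 + 62 + 54 + 24 + 46) / 14 = 50.7857
Step 2: Compute squared deviations from the mean:
  (57 - 50.7857)^2 = 38.6173
  (21 - 50.7857)^2 = 887.1888
  (82 - 50.7857)^2 = 974.3316
  (35 - 50.7857)^2 = 249.1888
  (78 - 50.7857)^2 = 740.6173
  (23 - 50.7857)^2 = 772.0459
  (22 - 50.7857)^2 = 828.6173
  (73 - 50.7857)^2 = 493.4745
  (82 - 50.7857)^2 = 974.3316
  (52 - 50.7857)^2 = 1.4745
  (62 - 50.7857)^2 = 125.7602
  (54 - 50.7857)^2 = 10.3316
  (24 - 50.7857)^2 = 717.4745
  (46 - 50.7857)^2 = 22.9031
Step 3: Sum of squared deviations = 6836.3571
Step 4: Population variance = 6836.3571 / 14 = 488.3112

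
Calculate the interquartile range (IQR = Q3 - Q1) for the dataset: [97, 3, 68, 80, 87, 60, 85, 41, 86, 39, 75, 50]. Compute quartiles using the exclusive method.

42.5

Step 1: Sort the data: [3, 39, 41, 50, 60, 68, 75, 80, 85, 86, 87, 97]
Step 2: n = 12
Step 3: Using the exclusive quartile method:
  Q1 = 43.25
  Q2 (median) = 71.5
  Q3 = 85.75
  IQR = Q3 - Q1 = 85.75 - 43.25 = 42.5
Step 4: IQR = 42.5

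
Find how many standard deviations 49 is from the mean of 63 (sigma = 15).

-0.9333

Step 1: Recall the z-score formula: z = (x - mu) / sigma
Step 2: Substitute values: z = (49 - 63) / 15
Step 3: z = -14 / 15 = -0.9333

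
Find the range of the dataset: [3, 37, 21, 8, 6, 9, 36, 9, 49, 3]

46

Step 1: Identify the maximum value: max = 49
Step 2: Identify the minimum value: min = 3
Step 3: Range = max - min = 49 - 3 = 46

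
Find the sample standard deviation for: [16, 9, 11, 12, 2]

5.1478

Step 1: Compute the mean: 10
Step 2: Sum of squared deviations from the mean: 106
Step 3: Sample variance = 106 / 4 = 26.5
Step 4: Standard deviation = sqrt(26.5) = 5.1478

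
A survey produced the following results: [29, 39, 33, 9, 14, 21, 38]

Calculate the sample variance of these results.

138.1429

Step 1: Compute the mean: (29 + 39 + 33 + 9 + 14 + 21 + 38) / 7 = 26.1429
Step 2: Compute squared deviations from the mean:
  (29 - 26.1429)^2 = 8.1633
  (39 - 26.1429)^2 = 165.3061
  (33 - 26.1429)^2 = 47.0204
  (9 - 26.1429)^2 = 293.8776
  (14 - 26.1429)^2 = 147.449
  (21 - 26.1429)^2 = 26.449
  (38 - 26.1429)^2 = 140.5918
Step 3: Sum of squared deviations = 828.8571
Step 4: Sample variance = 828.8571 / 6 = 138.1429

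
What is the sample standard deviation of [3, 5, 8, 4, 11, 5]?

2.9665

Step 1: Compute the mean: 6
Step 2: Sum of squared deviations from the mean: 44
Step 3: Sample variance = 44 / 5 = 8.8
Step 4: Standard deviation = sqrt(8.8) = 2.9665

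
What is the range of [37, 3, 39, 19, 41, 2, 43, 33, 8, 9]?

41

Step 1: Identify the maximum value: max = 43
Step 2: Identify the minimum value: min = 2
Step 3: Range = max - min = 43 - 2 = 41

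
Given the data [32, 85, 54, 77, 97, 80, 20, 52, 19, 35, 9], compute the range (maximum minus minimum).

88

Step 1: Identify the maximum value: max = 97
Step 2: Identify the minimum value: min = 9
Step 3: Range = max - min = 97 - 9 = 88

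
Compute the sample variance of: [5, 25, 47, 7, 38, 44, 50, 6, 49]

383.1111

Step 1: Compute the mean: (5 + 25 + 47 + 7 + 38 + 44 + 50 + 6 + 49) / 9 = 30.1111
Step 2: Compute squared deviations from the mean:
  (5 - 30.1111)^2 = 630.5679
  (25 - 30.1111)^2 = 26.1235
  (47 - 30.1111)^2 = 285.2346
  (7 - 30.1111)^2 = 534.1235
  (38 - 30.1111)^2 = 62.2346
  (44 - 30.1111)^2 = 192.9012
  (50 - 30.1111)^2 = 395.5679
  (6 - 30.1111)^2 = 581.3457
  (49 - 30.1111)^2 = 356.7901
Step 3: Sum of squared deviations = 3064.8889
Step 4: Sample variance = 3064.8889 / 8 = 383.1111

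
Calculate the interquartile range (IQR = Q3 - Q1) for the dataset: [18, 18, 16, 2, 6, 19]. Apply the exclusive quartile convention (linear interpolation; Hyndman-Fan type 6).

13.25

Step 1: Sort the data: [2, 6, 16, 18, 18, 19]
Step 2: n = 6
Step 3: Using the exclusive quartile method:
  Q1 = 5
  Q2 (median) = 17
  Q3 = 18.25
  IQR = Q3 - Q1 = 18.25 - 5 = 13.25
Step 4: IQR = 13.25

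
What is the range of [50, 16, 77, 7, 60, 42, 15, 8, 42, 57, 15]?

70

Step 1: Identify the maximum value: max = 77
Step 2: Identify the minimum value: min = 7
Step 3: Range = max - min = 77 - 7 = 70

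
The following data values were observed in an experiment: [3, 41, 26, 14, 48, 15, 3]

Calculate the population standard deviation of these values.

16.413

Step 1: Compute the mean: 21.4286
Step 2: Sum of squared deviations from the mean: 1885.7143
Step 3: Population variance = 1885.7143 / 7 = 269.3878
Step 4: Standard deviation = sqrt(269.3878) = 16.413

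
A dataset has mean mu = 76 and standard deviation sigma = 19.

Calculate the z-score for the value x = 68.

-0.4211

Step 1: Recall the z-score formula: z = (x - mu) / sigma
Step 2: Substitute values: z = (68 - 76) / 19
Step 3: z = -8 / 19 = -0.4211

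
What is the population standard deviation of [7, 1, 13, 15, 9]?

4.899

Step 1: Compute the mean: 9
Step 2: Sum of squared deviations from the mean: 120
Step 3: Population variance = 120 / 5 = 24
Step 4: Standard deviation = sqrt(24) = 4.899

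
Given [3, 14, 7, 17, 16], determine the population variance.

29.84

Step 1: Compute the mean: (3 + 14 + 7 + 17 + 16) / 5 = 11.4
Step 2: Compute squared deviations from the mean:
  (3 - 11.4)^2 = 70.56
  (14 - 11.4)^2 = 6.76
  (7 - 11.4)^2 = 19.36
  (17 - 11.4)^2 = 31.36
  (16 - 11.4)^2 = 21.16
Step 3: Sum of squared deviations = 149.2
Step 4: Population variance = 149.2 / 5 = 29.84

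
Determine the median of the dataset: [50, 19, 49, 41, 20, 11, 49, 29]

35

Step 1: Sort the data in ascending order: [11, 19, 20, 29, 41, 49, 49, 50]
Step 2: The number of values is n = 8.
Step 3: Since n is even, the median is the average of positions 4 and 5:
  Median = (29 + 41) / 2 = 35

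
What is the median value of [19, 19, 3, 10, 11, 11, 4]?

11

Step 1: Sort the data in ascending order: [3, 4, 10, 11, 11, 19, 19]
Step 2: The number of values is n = 7.
Step 3: Since n is odd, the median is the middle value at position 4: 11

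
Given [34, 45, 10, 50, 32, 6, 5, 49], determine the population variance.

324.6094

Step 1: Compute the mean: (34 + 45 + 10 + 50 + 32 + 6 + 5 + 49) / 8 = 28.875
Step 2: Compute squared deviations from the mean:
  (34 - 28.875)^2 = 26.2656
  (45 - 28.875)^2 = 260.0156
  (10 - 28.875)^2 = 356.2656
  (50 - 28.875)^2 = 446.2656
  (32 - 28.875)^2 = 9.7656
  (6 - 28.875)^2 = 523.2656
  (5 - 28.875)^2 = 570.0156
  (49 - 28.875)^2 = 405.0156
Step 3: Sum of squared deviations = 2596.875
Step 4: Population variance = 2596.875 / 8 = 324.6094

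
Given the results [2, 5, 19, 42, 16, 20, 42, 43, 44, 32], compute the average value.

26.5

Step 1: Sum all values: 2 + 5 + 19 + 42 + 16 + 20 + 42 + 43 + 44 + 32 = 265
Step 2: Count the number of values: n = 10
Step 3: Mean = sum / n = 265 / 10 = 26.5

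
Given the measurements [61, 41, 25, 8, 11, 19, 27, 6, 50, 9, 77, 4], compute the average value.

28.1667

Step 1: Sum all values: 61 + 41 + 25 + 8 + 11 + 19 + 27 + 6 + 50 + 9 + 77 + 4 = 338
Step 2: Count the number of values: n = 12
Step 3: Mean = sum / n = 338 / 12 = 28.1667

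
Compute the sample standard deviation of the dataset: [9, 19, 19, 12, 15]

4.3818

Step 1: Compute the mean: 14.8
Step 2: Sum of squared deviations from the mean: 76.8
Step 3: Sample variance = 76.8 / 4 = 19.2
Step 4: Standard deviation = sqrt(19.2) = 4.3818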